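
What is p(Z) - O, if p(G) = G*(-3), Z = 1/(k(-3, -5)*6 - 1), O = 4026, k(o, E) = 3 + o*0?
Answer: -68445/17 ≈ -4026.2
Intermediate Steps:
k(o, E) = 3 (k(o, E) = 3 + 0 = 3)
Z = 1/17 (Z = 1/(3*6 - 1) = 1/(18 - 1) = 1/17 ≈ 0.058824)
p(G) = -3*G
p(Z) - O = -3*1/17 - 1*4026 = -3/17 - 4026 = -68445/17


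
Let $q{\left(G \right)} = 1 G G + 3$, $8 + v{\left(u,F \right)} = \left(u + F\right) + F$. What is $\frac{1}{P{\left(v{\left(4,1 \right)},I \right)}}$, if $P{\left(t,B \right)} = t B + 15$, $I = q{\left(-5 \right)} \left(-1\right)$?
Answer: $\frac{1}{71} \approx 0.014085$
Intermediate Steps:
$v{\left(u,F \right)} = -8 + u + 2 F$ ($v{\left(u,F \right)} = -8 + \left(\left(u + F\right) + F\right) = -8 + \left(\left(F + u\right) + F\right) = -8 + \left(u + 2 F\right) = -8 + u + 2 F$)
$q{\left(G \right)} = 3 + G^{2}$ ($q{\left(G \right)} = 1 G^{2} + 3 = G^{2} + 3 = 3 + G^{2}$)
$I = -28$ ($I = \left(3 + \left(-5\right)^{2}\right) \left(-1\right) = \left(3 + 25\right) \left(-1\right) = 28 \left(-1\right) = -28$)
$P{\left(t,B \right)} = 15 + B t$ ($P{\left(t,B \right)} = B t + 15 = 15 + B t$)
$\frac{1}{P{\left(v{\left(4,1 \right)},I \right)}} = \frac{1}{15 - 28 \left(-8 + 4 + 2 \cdot 1\right)} = \frac{1}{15 - 28 \left(-8 + 4 + 2\right)} = \frac{1}{15 - -56} = \frac{1}{15 + 56} = \frac{1}{71}$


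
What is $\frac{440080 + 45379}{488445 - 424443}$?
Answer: $\frac{485459}{64002} \approx 7.5851$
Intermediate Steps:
$\frac{440080 + 45379}{488445 - 424443} = \frac{485459}{64002}$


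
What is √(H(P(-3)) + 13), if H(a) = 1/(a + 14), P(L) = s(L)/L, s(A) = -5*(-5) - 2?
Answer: 5*√190/19 ≈ 3.6274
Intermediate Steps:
s(A) = 23 (s(A) = 25 - 2 = 23)
P(L) = 23/L
H(a) = 1/(14 + a)
√(H(P(-3)) + 13) = √(1/(14 + 23/(-3)) + 13) = √(1/(14 + 23*(-⅓)) + 13) = √(1/(14 - 23/3) + 13) = √(1/(19/3) + 13) = √(3/19 + 13) = √(250/19) = 5*√190/19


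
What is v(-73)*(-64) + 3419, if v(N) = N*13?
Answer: 64155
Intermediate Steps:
v(N) = 13*N
v(-73)*(-64) + 3419 = (13*(-73))*(-64) + 3419 = -949*(-64) + 3419 = 60736 + 3419 = 64155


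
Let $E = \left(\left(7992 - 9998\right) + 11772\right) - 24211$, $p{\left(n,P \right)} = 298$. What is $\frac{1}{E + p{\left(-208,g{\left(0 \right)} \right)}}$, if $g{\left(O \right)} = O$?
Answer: $- \frac{1}{14147} \approx -7.0686 \cdot 10^{-5}$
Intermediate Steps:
$E = -14445$ ($E = \left(\left(7992 - 9998\right) + 11772\right) - 24211 = \left(-2006 + 11772\right) - 24211 = 9766 - 24211 = -14445$)
$\frac{1}{E + p{\left(-208,g{\left(0 \right)} \right)}} = \frac{1}{-14445 + 298} = \frac{1}{-14147} = - \frac{1}{14147}$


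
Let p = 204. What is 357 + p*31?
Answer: 6681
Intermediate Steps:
357 + p*31 = 357 + 204*31 = 357 + 6324 = 6681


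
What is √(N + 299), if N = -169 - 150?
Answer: 2*I*√5 ≈ 4.4721*I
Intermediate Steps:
N = -319
√(N + 299) = √(-319 + 299) = √(-20) = 2*I*√5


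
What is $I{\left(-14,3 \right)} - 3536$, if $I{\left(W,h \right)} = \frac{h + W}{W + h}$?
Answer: $-3535$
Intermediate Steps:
$I{\left(W,h \right)} = 1$ ($I{\left(W,h \right)} = \frac{W + h}{W + h} = 1$)
$I{\left(-14,3 \right)} - 3536 = 1 - 3536 = -3535$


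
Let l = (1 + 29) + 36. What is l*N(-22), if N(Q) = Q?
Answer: -1452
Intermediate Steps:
l = 66 (l = 30 + 36 = 66)
l*N(-22) = 66*(-22) = -1452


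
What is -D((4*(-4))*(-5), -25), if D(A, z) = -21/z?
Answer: -21/25 ≈ -0.84000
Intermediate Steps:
-D((4*(-4))*(-5), -25) = -(-21)/(-25) = -(-21)*(-1)/25 = -1*21/25 = -21/25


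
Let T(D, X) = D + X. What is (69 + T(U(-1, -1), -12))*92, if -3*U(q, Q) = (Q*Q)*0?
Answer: 5244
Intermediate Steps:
U(q, Q) = 0 (U(q, Q) = -Q*Q*0/3 = -Q²*0/3 = -⅓*0 = 0)
(69 + T(U(-1, -1), -12))*92 = (69 + (0 - 12))*92 = (69 - 12)*92 = 57*92 = 5244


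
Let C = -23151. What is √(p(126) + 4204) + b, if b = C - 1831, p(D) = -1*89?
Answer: -24982 + √4115 ≈ -24918.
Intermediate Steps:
p(D) = -89
b = -24982 (b = -23151 - 1831 = -24982)
√(p(126) + 4204) + b = √(-89 + 4204) - 24982 = √4115 - 24982 = -24982 + √4115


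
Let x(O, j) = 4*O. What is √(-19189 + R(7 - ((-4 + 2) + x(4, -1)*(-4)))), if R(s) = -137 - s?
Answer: I*√19399 ≈ 139.28*I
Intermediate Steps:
√(-19189 + R(7 - ((-4 + 2) + x(4, -1)*(-4)))) = √(-19189 + (-137 - (7 - ((-4 + 2) + (4*4)*(-4))))) = √(-19189 + (-137 - (7 - (-2 + 16*(-4))))) = √(-19189 + (-137 - (7 - (-2 - 64)))) = √(-19189 + (-137 - (7 - 1*(-66)))) = √(-19189 + (-137 - (7 + 66))) = √(-19189 + (-137 - 1*73)) = √(-19189 + (-137 - 73)) = √(-19189 - 210) = √(-19399) = I*√19399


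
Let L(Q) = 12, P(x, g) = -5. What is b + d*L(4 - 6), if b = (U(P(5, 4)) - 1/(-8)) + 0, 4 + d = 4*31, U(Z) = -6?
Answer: 11473/8 ≈ 1434.1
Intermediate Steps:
d = 120 (d = -4 + 4*31 = -4 + 124 = 120)
b = -47/8 (b = (-6 - 1/(-8)) + 0 = (-6 - 1*(-⅛)) + 0 = (-6 + ⅛) + 0 = -47/8 + 0 = -47/8 ≈ -5.8750)
b + d*L(4 - 6) = -47/8 + 120*12 = -47/8 + 1440 = 11473/8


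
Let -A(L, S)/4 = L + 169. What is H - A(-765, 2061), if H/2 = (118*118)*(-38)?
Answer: -1060608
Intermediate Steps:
H = -1058224 (H = 2*((118*118)*(-38)) = 2*(13924*(-38)) = 2*(-529112) = -1058224)
A(L, S) = -676 - 4*L (A(L, S) = -4*(L + 169) = -4*(169 + L) = -676 - 4*L)
H - A(-765, 2061) = -1058224 - (-676 - 4*(-765)) = -1058224 - (-676 + 3060) = -1058224 - 1*2384 = -1058224 - 2384 = -1060608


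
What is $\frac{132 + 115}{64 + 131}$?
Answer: $\frac{19}{15} \approx 1.2667$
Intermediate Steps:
$\frac{132 + 115}{64 + 131} = \frac{247}{195} = 247 \cdot \frac{1}{195} = \frac{19}{15}$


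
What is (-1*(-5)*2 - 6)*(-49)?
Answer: -196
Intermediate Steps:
(-1*(-5)*2 - 6)*(-49) = (5*2 - 6)*(-49) = (10 - 6)*(-49) = 4*(-49) = -196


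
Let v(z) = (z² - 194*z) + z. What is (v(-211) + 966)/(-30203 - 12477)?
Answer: -8621/4268 ≈ -2.0199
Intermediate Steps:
v(z) = z² - 193*z
(v(-211) + 966)/(-30203 - 12477) = (-211*(-193 - 211) + 966)/(-30203 - 12477) = (-211*(-404) + 966)/(-42680) = (85244 + 966)*(-1/42680) = 86210*(-1/42680) = -8621/4268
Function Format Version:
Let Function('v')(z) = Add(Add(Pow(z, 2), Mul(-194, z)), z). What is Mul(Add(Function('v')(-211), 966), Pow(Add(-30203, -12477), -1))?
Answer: Rational(-8621, 4268) ≈ -2.0199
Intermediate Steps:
Function('v')(z) = Add(Pow(z, 2), Mul(-193, z))
Mul(Add(Function('v')(-211), 966), Pow(Add(-30203, -12477), -1)) = Mul(Add(Mul(-211, Add(-193, -211)), 966), Pow(Add(-30203, -12477), -1)) = Mul(Add(Mul(-211, -404), 966), Pow(-42680, -1)) = Mul(Add(85244, 966), Rational(-1, 42680)) = Mul(86210, Rational(-1, 42680)) = Rational(-8621, 4268)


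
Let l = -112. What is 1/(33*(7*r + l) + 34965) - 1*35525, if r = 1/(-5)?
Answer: -5545949845/156114 ≈ -35525.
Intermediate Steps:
r = -1/5 ≈ -0.20000
1/(33*(7*r + l) + 34965) - 1*35525 = 1/(33*(7*(-1/5) - 112) + 34965) - 1*35525 = 1/(33*(-7/5 - 112) + 34965) - 35525 = 1/(33*(-567/5) + 34965) - 35525 = 1/(-18711/5 + 34965) - 35525 = 1/(156114/5) - 35525 = 5/156114 - 35525 = -5545949845/156114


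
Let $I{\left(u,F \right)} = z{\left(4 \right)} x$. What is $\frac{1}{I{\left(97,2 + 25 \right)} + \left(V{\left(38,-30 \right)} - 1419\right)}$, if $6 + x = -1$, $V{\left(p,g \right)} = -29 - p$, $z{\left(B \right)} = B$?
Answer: $- \frac{1}{1514} \approx -0.0006605$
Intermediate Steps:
$x = -7$ ($x = -6 - 1 = -7$)
$I{\left(u,F \right)} = -28$ ($I{\left(u,F \right)} = 4 \left(-7\right) = -28$)
$\frac{1}{I{\left(97,2 + 25 \right)} + \left(V{\left(38,-30 \right)} - 1419\right)} = \frac{1}{-28 - 1486} = \frac{1}{-1514} = - \frac{1}{1514}$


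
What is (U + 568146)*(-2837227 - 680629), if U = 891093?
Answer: -5133392671584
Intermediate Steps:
(U + 568146)*(-2837227 - 680629) = (891093 + 568146)*(-2837227 - 680629) = 1459239*(-3517856) = -5133392671584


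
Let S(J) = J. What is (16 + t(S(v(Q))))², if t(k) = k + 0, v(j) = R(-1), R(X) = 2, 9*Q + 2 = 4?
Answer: 324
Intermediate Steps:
Q = 2/9 (Q = -2/9 + (⅑)*4 = -2/9 + 4/9 = 2/9 ≈ 0.22222)
v(j) = 2
t(k) = k
(16 + t(S(v(Q))))² = (16 + 2)² = 18² = 324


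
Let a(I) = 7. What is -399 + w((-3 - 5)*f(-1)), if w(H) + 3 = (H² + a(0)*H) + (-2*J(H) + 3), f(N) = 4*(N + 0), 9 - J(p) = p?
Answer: 895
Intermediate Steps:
J(p) = 9 - p
f(N) = 4*N
w(H) = -18 + H² + 9*H (w(H) = -3 + ((H² + 7*H) + (-2*(9 - H) + 3)) = -3 + ((H² + 7*H) + ((-18 + 2*H) + 3)) = -3 + ((H² + 7*H) + (-15 + 2*H)) = -3 + (-15 + H² + 9*H) = -18 + H² + 9*H)
-399 + w((-3 - 5)*f(-1)) = -399 + (-18 + ((-3 - 5)*(4*(-1)))² + 9*((-3 - 5)*(4*(-1)))) = -399 + (-18 + (-8*(-4))² + 9*(-8*(-4))) = -399 + (-18 + 32² + 9*32) = -399 + (-18 + 1024 + 288) = -399 + 1294 = 895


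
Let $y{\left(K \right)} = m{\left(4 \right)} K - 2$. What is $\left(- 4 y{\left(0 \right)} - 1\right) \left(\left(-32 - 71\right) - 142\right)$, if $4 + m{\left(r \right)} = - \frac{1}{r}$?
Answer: $-1715$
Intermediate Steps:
$m{\left(r \right)} = -4 - \frac{1}{r}$
$y{\left(K \right)} = -2 - \frac{17 K}{4}$ ($y{\left(K \right)} = \left(-4 - \frac{1}{4}\right) K - 2 = - \frac{17 K}{4} - 2 = -2 - \frac{17 K}{4}$)
$\left(- 4 y{\left(0 \right)} - 1\right) \left(\left(-32 - 71\right) - 142\right) = \left(- 4 \left(-2 - 0\right) - 1\right) \left(\left(-32 - 71\right) - 142\right) = \left(- 4 \left(-2 + 0\right) - 1\right) \left(\left(-32 - 71\right) - 142\right) = \left(\left(-4\right) \left(-2\right) - 1\right) \left(-103 - 142\right) = \left(8 - 1\right) \left(-245\right) = 7 \left(-245\right) = -1715$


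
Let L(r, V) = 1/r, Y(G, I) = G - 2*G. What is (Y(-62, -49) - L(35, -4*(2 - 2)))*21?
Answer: 6507/5 ≈ 1301.4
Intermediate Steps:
Y(G, I) = -G
(Y(-62, -49) - L(35, -4*(2 - 2)))*21 = (-1*(-62) - 1/35)*21 = (62 - 1*1/35)*21 = (62 - 1/35)*21 = (2169/35)*21 = 6507/5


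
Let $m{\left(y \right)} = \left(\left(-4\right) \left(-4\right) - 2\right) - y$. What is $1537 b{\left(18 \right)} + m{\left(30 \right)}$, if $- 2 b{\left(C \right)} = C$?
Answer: $-13849$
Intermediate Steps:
$b{\left(C \right)} = - \frac{C}{2}$
$m{\left(y \right)} = 14 - y$ ($m{\left(y \right)} = \left(16 - 2\right) - y = 14 - y$)
$1537 b{\left(18 \right)} + m{\left(30 \right)} = 1537 \left(\left(- \frac{1}{2}\right) 18\right) + \left(14 - 30\right) = 1537 \left(-9\right) + \left(14 - 30\right) = -13833 - 16 = -13849$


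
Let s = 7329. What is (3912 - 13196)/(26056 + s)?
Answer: -844/3035 ≈ -0.27809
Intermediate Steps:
(3912 - 13196)/(26056 + s) = (3912 - 13196)/(26056 + 7329) = -9284/33385 = -9284*1/33385 = -844/3035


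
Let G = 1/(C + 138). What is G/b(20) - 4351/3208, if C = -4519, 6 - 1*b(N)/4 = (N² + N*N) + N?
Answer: -1939531029/1430019734 ≈ -1.3563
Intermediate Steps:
b(N) = 24 - 8*N² - 4*N (b(N) = 24 - 4*((N² + N*N) + N) = 24 - 4*((N² + N²) + N) = 24 - 4*(2*N² + N) = 24 - 4*(N + 2*N²) = 24 + (-8*N² - 4*N) = 24 - 8*N² - 4*N)
G = -1/4381 (G = 1/(-4519 + 138) = 1/(-4381) = -1/4381 ≈ -0.00022826)
G/b(20) - 4351/3208 = -1/(4381*(24 - 8*20² - 4*20)) - 4351/3208 = -1/(4381*(24 - 8*400 - 80)) - 4351*1/3208 = -1/(4381*(24 - 3200 - 80)) - 4351/3208 = -1/4381/(-3256) - 4351/3208 = -1/4381*(-1/3256) - 4351/3208 = 1/14264536 - 4351/3208 = -1939531029/1430019734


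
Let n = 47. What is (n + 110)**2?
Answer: 24649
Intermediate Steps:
(n + 110)**2 = (47 + 110)**2 = 157**2 = 24649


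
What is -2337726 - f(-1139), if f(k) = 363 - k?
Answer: -2339228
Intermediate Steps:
-2337726 - f(-1139) = -2337726 - (363 - 1*(-1139)) = -2337726 - (363 + 1139) = -2337726 - 1*1502 = -2337726 - 1502 = -2339228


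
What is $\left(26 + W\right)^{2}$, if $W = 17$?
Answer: $1849$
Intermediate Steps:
$\left(26 + W\right)^{2} = \left(26 + 17\right)^{2} = 43^{2} = 1849$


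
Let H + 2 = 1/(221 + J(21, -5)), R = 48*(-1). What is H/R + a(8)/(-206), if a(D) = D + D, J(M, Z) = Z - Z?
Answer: -13147/364208 ≈ -0.036098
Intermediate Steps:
R = -48
J(M, Z) = 0
a(D) = 2*D
H = -441/221 (H = -2 + 1/(221 + 0) = -2 + 1/221 = -441/221 ≈ -1.9955)
H/R + a(8)/(-206) = -441/221/(-48) + (2*8)/(-206) = -441/221*(-1/48) + 16*(-1/206) = 147/3536 - 8/103 = -13147/364208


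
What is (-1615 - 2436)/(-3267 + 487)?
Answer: 4051/2780 ≈ 1.4572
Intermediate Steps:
(-1615 - 2436)/(-3267 + 487) = -4051/(-2780) = -4051*(-1/2780) = 4051/2780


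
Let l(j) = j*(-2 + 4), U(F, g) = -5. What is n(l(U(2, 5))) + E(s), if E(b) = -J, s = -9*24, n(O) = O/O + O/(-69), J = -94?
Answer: 6565/69 ≈ 95.145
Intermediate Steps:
l(j) = 2*j (l(j) = j*2 = 2*j)
n(O) = 1 - O/69 (n(O) = 1 + O*(-1/69) = 1 - O/69)
s = -216
E(b) = 94 (E(b) = -1*(-94) = 94)
n(l(U(2, 5))) + E(s) = (1 - 2*(-5)/69) + 94 = (1 - 1/69*(-10)) + 94 = (1 + 10/69) + 94 = 79/69 + 94 = 6565/69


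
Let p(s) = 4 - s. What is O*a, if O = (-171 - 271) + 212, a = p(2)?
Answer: -460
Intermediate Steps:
a = 2 (a = 4 - 1*2 = 4 - 2 = 2)
O = -230 (O = -442 + 212 = -230)
O*a = -230*2 = -460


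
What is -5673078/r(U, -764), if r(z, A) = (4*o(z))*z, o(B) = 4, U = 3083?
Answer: -2836539/24664 ≈ -115.01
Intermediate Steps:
r(z, A) = 16*z (r(z, A) = (4*4)*z = 16*z)
-5673078/r(U, -764) = -5673078/(16*3083) = -5673078/49328 = -5673078*1/49328 = -2836539/24664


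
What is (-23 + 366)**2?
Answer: 117649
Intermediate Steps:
(-23 + 366)**2 = 343**2 = 117649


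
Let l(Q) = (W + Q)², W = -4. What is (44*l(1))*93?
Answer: 36828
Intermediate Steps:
l(Q) = (-4 + Q)²
(44*l(1))*93 = (44*(-4 + 1)²)*93 = (44*(-3)²)*93 = (44*9)*93 = 396*93 = 36828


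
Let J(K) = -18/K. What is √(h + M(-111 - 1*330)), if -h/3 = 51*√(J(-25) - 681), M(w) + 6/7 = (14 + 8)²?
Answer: √(591850 - 37485*I*√17007)/35 ≈ 47.449 - 42.051*I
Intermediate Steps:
M(w) = 3382/7 (M(w) = -6/7 + (14 + 8)² = -6/7 + 22² = -6/7 + 484 = 3382/7)
h = -153*I*√17007/5 (h = -153*√(-18/(-25) - 681) = -153*√(-18*(-1/25) - 681) = -153*√(18/25 - 681) = -153*√(-17007/25) = -153*I*√17007/5 ≈ -3990.6*I)
√(h + M(-111 - 1*330)) = √(-153*I*√17007/5 + 3382/7) = √(3382/7 - 153*I*√17007/5)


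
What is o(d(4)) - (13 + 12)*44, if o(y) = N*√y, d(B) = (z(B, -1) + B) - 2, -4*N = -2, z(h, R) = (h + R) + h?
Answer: -2197/2 ≈ -1098.5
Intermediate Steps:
z(h, R) = R + 2*h (z(h, R) = (R + h) + h = R + 2*h)
N = ½ (N = -¼*(-2) = ½ ≈ 0.50000)
d(B) = -3 + 3*B (d(B) = ((-1 + 2*B) + B) - 2 = (-1 + 3*B) - 2 = -3 + 3*B)
o(y) = √y/2
o(d(4)) - (13 + 12)*44 = √(-3 + 3*4)/2 - (13 + 12)*44 = √(-3 + 12)/2 - 25*44 = √9/2 - 1*1100 = (½)*3 - 1100 = 3/2 - 1100 = -2197/2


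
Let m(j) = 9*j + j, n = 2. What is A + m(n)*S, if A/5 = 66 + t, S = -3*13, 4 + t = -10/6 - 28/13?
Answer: -19075/39 ≈ -489.10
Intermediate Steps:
t = -305/39 (t = -4 + (-10/6 - 28/13) = -4 + (-10*⅙ - 28*1/13) = -4 + (-5/3 - 28/13) = -4 - 149/39 = -305/39 ≈ -7.8205)
m(j) = 10*j
S = -39
A = 11345/39 (A = 5*(66 - 305/39) = 5*(2269/39) = 11345/39 ≈ 290.90)
A + m(n)*S = 11345/39 + (10*2)*(-39) = 11345/39 + 20*(-39) = 11345/39 - 780 = -19075/39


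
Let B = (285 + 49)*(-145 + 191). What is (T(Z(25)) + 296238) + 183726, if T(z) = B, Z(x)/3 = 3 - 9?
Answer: 495328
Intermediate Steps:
Z(x) = -18 (Z(x) = 3*(3 - 9) = 3*(-6) = -18)
B = 15364 (B = 334*46 = 15364)
T(z) = 15364
(T(Z(25)) + 296238) + 183726 = (15364 + 296238) + 183726 = 311602 + 183726 = 495328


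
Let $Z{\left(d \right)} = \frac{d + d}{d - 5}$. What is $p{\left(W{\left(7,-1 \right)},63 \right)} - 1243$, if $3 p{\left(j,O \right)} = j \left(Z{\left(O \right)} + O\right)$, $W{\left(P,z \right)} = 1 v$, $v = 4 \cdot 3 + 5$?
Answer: $- \frac{25337}{29} \approx -873.69$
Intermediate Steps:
$v = 17$ ($v = 12 + 5 = 17$)
$W{\left(P,z \right)} = 17$ ($W{\left(P,z \right)} = 1 \cdot 17 = 17$)
$Z{\left(d \right)} = \frac{2 d}{-5 + d}$
$p{\left(j,O \right)} = \frac{j \left(O + \frac{2 O}{-5 + O}\right)}{3}$ ($p{\left(j,O \right)} = \frac{j \left(\frac{2 O}{-5 + O} + O\right)}{3} = \frac{j \left(O + \frac{2 O}{-5 + O}\right)}{3}$)
$p{\left(W{\left(7,-1 \right)},63 \right)} - 1243 = \frac{1}{3} \cdot 63 \cdot 17 \frac{1}{-5 + 63} \left(-3 + 63\right) - 1243 = \frac{1}{3} \cdot 63 \cdot 17 \cdot \frac{1}{58} \cdot 60 - 1243 = \frac{10710}{29} - 1243 = - \frac{25337}{29}$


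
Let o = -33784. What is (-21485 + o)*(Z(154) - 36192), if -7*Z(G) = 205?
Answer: 14013399681/7 ≈ 2.0019e+9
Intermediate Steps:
Z(G) = -205/7 (Z(G) = -⅐*205 = -205/7)
(-21485 + o)*(Z(154) - 36192) = (-21485 - 33784)*(-205/7 - 36192) = -55269*(-253549/7) = 14013399681/7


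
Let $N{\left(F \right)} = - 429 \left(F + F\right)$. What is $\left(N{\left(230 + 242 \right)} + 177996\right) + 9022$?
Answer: $-217958$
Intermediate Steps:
$N{\left(F \right)} = - 858 F$ ($N{\left(F \right)} = - 429 \cdot 2 F = - 858 F$)
$\left(N{\left(230 + 242 \right)} + 177996\right) + 9022 = \left(- 858 \left(230 + 242\right) + 177996\right) + 9022 = \left(\left(-858\right) 472 + 177996\right) + 9022 = \left(-404976 + 177996\right) + 9022 = -226980 + 9022 = -217958$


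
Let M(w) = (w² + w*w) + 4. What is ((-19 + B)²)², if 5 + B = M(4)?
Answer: 20736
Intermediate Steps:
M(w) = 4 + 2*w² (M(w) = (w² + w²) + 4 = 2*w² + 4 = 4 + 2*w²)
B = 31 (B = -5 + (4 + 2*4²) = -5 + (4 + 2*16) = -5 + (4 + 32) = -5 + 36 = 31)
((-19 + B)²)² = ((-19 + 31)²)² = (12²)² = 144² = 20736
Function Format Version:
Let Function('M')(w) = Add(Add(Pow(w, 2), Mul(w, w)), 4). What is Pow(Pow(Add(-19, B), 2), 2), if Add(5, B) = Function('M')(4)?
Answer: 20736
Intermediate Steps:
Function('M')(w) = Add(4, Mul(2, Pow(w, 2))) (Function('M')(w) = Add(Add(Pow(w, 2), Pow(w, 2)), 4) = Add(Mul(2, Pow(w, 2)), 4) = Add(4, Mul(2, Pow(w, 2))))
B = 31 (B = Add(-5, Add(4, Mul(2, Pow(4, 2)))) = Add(-5, Add(4, Mul(2, 16))) = Add(-5, Add(4, 32)) = Add(-5, 36) = 31)
Pow(Pow(Add(-19, B), 2), 2) = Pow(Pow(Add(-19, 31), 2), 2) = Pow(Pow(12, 2), 2) = Pow(144, 2) = 20736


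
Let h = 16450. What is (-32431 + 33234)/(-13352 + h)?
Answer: 803/3098 ≈ 0.25920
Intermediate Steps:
(-32431 + 33234)/(-13352 + h) = (-32431 + 33234)/(-13352 + 16450) = 803/3098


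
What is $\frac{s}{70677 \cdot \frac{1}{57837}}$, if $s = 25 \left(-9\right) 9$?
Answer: $- \frac{13013325}{7853} \approx -1657.1$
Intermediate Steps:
$s = -2025$ ($s = \left(-225\right) 9 = -2025$)
$\frac{s}{70677 \cdot \frac{1}{57837}} = - \frac{2025}{70677 \cdot \frac{1}{57837}} = - \frac{2025}{\frac{23559}{19279}} = \left(-2025\right) \frac{19279}{23559} = - \frac{13013325}{7853}$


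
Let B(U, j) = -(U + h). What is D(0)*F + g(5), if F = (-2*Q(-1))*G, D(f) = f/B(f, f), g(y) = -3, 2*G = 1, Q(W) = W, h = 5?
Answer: -3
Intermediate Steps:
B(U, j) = -5 - U (B(U, j) = -(U + 5) = -(5 + U) = -5 - U)
G = 1/2 (G = (1/2)*1 = 1/2 ≈ 0.50000)
D(f) = f/(-5 - f)
F = 1 (F = -2*(-1)*(1/2) = 2*(1/2) = 1)
D(0)*F + g(5) = -1*0/(5 + 0)*1 - 3 = -1*0/5*1 - 3 = -1*0*1/5*1 - 3 = 0*1 - 3 = 0 - 3 = -3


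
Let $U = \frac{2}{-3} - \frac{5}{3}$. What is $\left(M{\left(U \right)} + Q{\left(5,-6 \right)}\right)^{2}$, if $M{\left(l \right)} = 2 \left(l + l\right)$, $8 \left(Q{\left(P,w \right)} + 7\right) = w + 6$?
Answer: $\frac{2401}{9} \approx 266.78$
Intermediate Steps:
$Q{\left(P,w \right)} = - \frac{25}{4} + \frac{w}{8}$ ($Q{\left(P,w \right)} = -7 + \frac{w + 6}{8} = -7 + \frac{6 + w}{8} = -7 + \left(\frac{3}{4} + \frac{w}{8}\right) = - \frac{25}{4} + \frac{w}{8}$)
$U = - \frac{7}{3}$ ($U = 2 \left(- \frac{1}{3}\right) - \frac{5}{3} = - \frac{2}{3} - \frac{5}{3} = - \frac{7}{3} \approx -2.3333$)
$M{\left(l \right)} = 4 l$ ($M{\left(l \right)} = 2 \cdot 2 l = 4 l$)
$\left(M{\left(U \right)} + Q{\left(5,-6 \right)}\right)^{2} = \left(4 \left(- \frac{7}{3}\right) + \left(- \frac{25}{4} + \frac{1}{8} \left(-6\right)\right)\right)^{2} = \left(- \frac{28}{3} - 7\right)^{2} = \left(- \frac{49}{3}\right)^{2} = \frac{2401}{9}$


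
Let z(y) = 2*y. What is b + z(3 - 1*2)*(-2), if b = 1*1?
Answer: -3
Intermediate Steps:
b = 1
b + z(3 - 1*2)*(-2) = 1 + (2*(3 - 1*2))*(-2) = 1 + (2*(3 - 2))*(-2) = 1 + (2*1)*(-2) = 1 + 2*(-2) = 1 - 4 = -3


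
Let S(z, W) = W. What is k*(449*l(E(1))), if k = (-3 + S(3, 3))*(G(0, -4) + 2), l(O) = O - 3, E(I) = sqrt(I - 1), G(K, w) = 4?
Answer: 0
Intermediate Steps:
E(I) = sqrt(-1 + I)
l(O) = -3 + O
k = 0 (k = (-3 + 3)*(4 + 2) = 0*6 = 0)
k*(449*l(E(1))) = 0*(449*(-3 + sqrt(-1 + 1))) = 0*(449*(-3 + sqrt(0))) = 0*(449*(-3 + 0)) = 0*(449*(-3)) = 0*(-1347) = 0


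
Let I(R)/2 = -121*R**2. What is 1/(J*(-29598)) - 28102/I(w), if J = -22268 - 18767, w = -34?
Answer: 8532848705153/84943472756340 ≈ 0.10045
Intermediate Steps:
I(R) = -242*R**2 (I(R) = 2*(-121*R**2) = -242*R**2)
J = -41035
1/(J*(-29598)) - 28102/I(w) = 1/(-41035*(-29598)) - 28102/((-242*(-34)**2)) = -1/41035*(-1/29598) - 28102/((-242*1156)) = 1/1214553930 - 28102/(-279752) = 1/1214553930 - 28102*(-1/279752) = 1/1214553930 + 14051/139876 = 8532848705153/84943472756340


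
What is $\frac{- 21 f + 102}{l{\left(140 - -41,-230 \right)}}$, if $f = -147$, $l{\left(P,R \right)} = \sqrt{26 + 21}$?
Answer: $\frac{3189 \sqrt{47}}{47} \approx 465.16$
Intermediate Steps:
$l{\left(P,R \right)} = \sqrt{47}$
$\frac{- 21 f + 102}{l{\left(140 - -41,-230 \right)}} = \frac{\left(-21\right) \left(-147\right) + 102}{\sqrt{47}} = \left(3087 + 102\right) \frac{\sqrt{47}}{47} = 3189 \frac{\sqrt{47}}{47} = \frac{3189 \sqrt{47}}{47}$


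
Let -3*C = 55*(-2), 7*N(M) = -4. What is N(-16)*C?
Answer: -440/21 ≈ -20.952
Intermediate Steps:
N(M) = -4/7 (N(M) = (⅐)*(-4) = -4/7)
C = 110/3 (C = -55*(-2)/3 = -⅓*(-110) = 110/3 ≈ 36.667)
N(-16)*C = -4/7*110/3 = -440/21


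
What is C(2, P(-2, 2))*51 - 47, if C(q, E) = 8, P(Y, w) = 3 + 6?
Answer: 361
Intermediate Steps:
P(Y, w) = 9
C(2, P(-2, 2))*51 - 47 = 8*51 - 47 = 408 - 47 = 361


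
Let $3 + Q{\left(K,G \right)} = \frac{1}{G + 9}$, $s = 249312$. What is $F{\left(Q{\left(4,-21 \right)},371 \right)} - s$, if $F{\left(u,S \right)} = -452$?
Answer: $-249764$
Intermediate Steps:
$Q{\left(K,G \right)} = -3 + \frac{1}{9 + G}$ ($Q{\left(K,G \right)} = -3 + \frac{1}{G + 9} = -3 + \frac{1}{9 + G}$)
$F{\left(Q{\left(4,-21 \right)},371 \right)} - s = -452 - 249312 = -249764$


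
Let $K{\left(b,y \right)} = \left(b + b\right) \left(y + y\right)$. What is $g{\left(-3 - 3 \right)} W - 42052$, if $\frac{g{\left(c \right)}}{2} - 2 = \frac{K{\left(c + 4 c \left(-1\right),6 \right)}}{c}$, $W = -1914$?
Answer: $225908$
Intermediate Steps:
$K{\left(b,y \right)} = 4 b y$ ($K{\left(b,y \right)} = 2 b 2 y = 4 b y$)
$g{\left(c \right)} = -140$ ($g{\left(c \right)} = 4 + 2 \frac{4 \left(c + 4 c \left(-1\right)\right) 6}{c} = 4 + 2 \frac{4 \left(c - 4 c\right) 6}{c} = 4 + 2 \frac{4 \left(- 3 c\right) 6}{c} = 4 + 2 \frac{\left(-72\right) c}{c} = 4 + 2 \left(-72\right) = 4 - 144 = -140$)
$g{\left(-3 - 3 \right)} W - 42052 = \left(-140\right) \left(-1914\right) - 42052 = 267960 - 42052 = 225908$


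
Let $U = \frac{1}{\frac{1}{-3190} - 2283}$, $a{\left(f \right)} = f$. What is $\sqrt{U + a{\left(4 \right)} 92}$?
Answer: $\frac{\sqrt{19518238033306798}}{7282771} \approx 19.183$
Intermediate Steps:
$U = - \frac{3190}{7282771}$ ($U = \frac{1}{- \frac{1}{3190} - 2283} = \frac{1}{- \frac{7282771}{3190}} = - \frac{3190}{7282771} \approx -0.00043802$)
$\sqrt{U + a{\left(4 \right)} 92} = \sqrt{- \frac{3190}{7282771} + 4 \cdot 92} = \sqrt{- \frac{3190}{7282771} + 368} = \sqrt{\frac{2680056538}{7282771}} = \frac{\sqrt{19518238033306798}}{7282771}$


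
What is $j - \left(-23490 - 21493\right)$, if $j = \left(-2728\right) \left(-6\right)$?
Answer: $61351$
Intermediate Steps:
$j = 16368$
$j - \left(-23490 - 21493\right) = 16368 - \left(-23490 - 21493\right) = 16368 - -44983 = 16368 + 44983 = 61351$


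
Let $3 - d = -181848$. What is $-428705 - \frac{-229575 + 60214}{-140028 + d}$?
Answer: $- \frac{17929559854}{41823} \approx -4.287 \cdot 10^{5}$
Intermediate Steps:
$d = 181851$ ($d = 3 - -181848 = 3 + 181848 = 181851$)
$-428705 - \frac{-229575 + 60214}{-140028 + d} = -428705 - \frac{-229575 + 60214}{-140028 + 181851} = -428705 - - \frac{169361}{41823} = -428705 + \frac{169361}{41823} = - \frac{17929559854}{41823}$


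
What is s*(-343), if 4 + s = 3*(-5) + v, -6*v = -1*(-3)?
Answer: 13377/2 ≈ 6688.5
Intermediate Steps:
v = -½ (v = -(-1)*(-3)/6 = -⅙*3 = -½ ≈ -0.50000)
s = -39/2 (s = -4 + (3*(-5) - ½) = -4 + (-15 - ½) = -4 - 31/2 = -39/2 ≈ -19.500)
s*(-343) = -39/2*(-343) = 13377/2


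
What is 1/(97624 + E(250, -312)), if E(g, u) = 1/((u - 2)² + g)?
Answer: 98846/9649741905 ≈ 1.0243e-5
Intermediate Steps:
E(g, u) = 1/(g + (-2 + u)²) (E(g, u) = 1/((-2 + u)² + g) = 1/(g + (-2 + u)²))
1/(97624 + E(250, -312)) = 1/(97624 + 1/(250 + (-2 - 312)²)) = 1/(97624 + 1/(250 + (-314)²)) = 1/(97624 + 1/(250 + 98596)) = 1/(97624 + 1/98846) = 1/(9649741905/98846) = 98846/9649741905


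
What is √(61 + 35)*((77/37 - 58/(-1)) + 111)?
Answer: 25320*√6/37 ≈ 1676.2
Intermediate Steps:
√(61 + 35)*((77/37 - 58/(-1)) + 111) = √96*((77*(1/37) - 58*(-1)) + 111) = (4*√6)*((77/37 + 58) + 111) = (4*√6)*(2223/37 + 111) = (4*√6)*(6330/37) = 25320*√6/37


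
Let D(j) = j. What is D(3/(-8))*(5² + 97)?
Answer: -183/4 ≈ -45.750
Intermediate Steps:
D(3/(-8))*(5² + 97) = (3/(-8))*(5² + 97) = (3*(-⅛))*(25 + 97) = -3/8*122 = -183/4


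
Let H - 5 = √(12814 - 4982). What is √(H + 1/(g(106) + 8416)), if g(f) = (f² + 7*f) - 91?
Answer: √(2061079348 + 824423618*√1958)/20303 ≈ 9.6695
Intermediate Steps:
g(f) = -91 + f² + 7*f
H = 5 + 2*√1958 (H = 5 + √(12814 - 4982) = 5 + √7832 = 5 + 2*√1958 ≈ 93.499)
√(H + 1/(g(106) + 8416)) = √((5 + 2*√1958) + 1/((-91 + 106² + 7*106) + 8416)) = √((5 + 2*√1958) + 1/((-91 + 11236 + 742) + 8416)) = √((5 + 2*√1958) + 1/(11887 + 8416)) = √((5 + 2*√1958) + 1/20303) = √(101516/20303 + 2*√1958)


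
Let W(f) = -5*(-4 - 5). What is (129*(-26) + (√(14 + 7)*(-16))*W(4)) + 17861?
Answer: 14507 - 720*√21 ≈ 11208.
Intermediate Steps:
W(f) = 45 (W(f) = -5*(-9) = 45)
(129*(-26) + (√(14 + 7)*(-16))*W(4)) + 17861 = (129*(-26) + (√(14 + 7)*(-16))*45) + 17861 = (-3354 + (√21*(-16))*45) + 17861 = (-3354 - 16*√21*45) + 17861 = (-3354 - 720*√21) + 17861 = 14507 - 720*√21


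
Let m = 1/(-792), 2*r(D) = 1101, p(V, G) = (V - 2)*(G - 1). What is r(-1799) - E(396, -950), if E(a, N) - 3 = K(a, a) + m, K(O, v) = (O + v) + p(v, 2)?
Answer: -505691/792 ≈ -638.50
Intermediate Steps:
p(V, G) = (-1 + G)*(-2 + V) (p(V, G) = (-2 + V)*(-1 + G) = (-1 + G)*(-2 + V))
r(D) = 1101/2 (r(D) = (½)*1101 = 1101/2)
K(O, v) = -2 + O + 2*v (K(O, v) = (O + v) + (2 - v - 2*2 + 2*v) = (O + v) + (2 - v - 4 + 2*v) = (O + v) + (-2 + v) = -2 + O + 2*v)
m = -1/792 ≈ -0.0012626
E(a, N) = 791/792 + 3*a (E(a, N) = 3 + ((-2 + a + 2*a) - 1/792) = 3 + ((-2 + 3*a) - 1/792) = 3 + (-1585/792 + 3*a) = 791/792 + 3*a)
r(-1799) - E(396, -950) = 1101/2 - (791/792 + 3*396) = 1101/2 - (791/792 + 1188) = 1101/2 - 1*941687/792 = 1101/2 - 941687/792 = -505691/792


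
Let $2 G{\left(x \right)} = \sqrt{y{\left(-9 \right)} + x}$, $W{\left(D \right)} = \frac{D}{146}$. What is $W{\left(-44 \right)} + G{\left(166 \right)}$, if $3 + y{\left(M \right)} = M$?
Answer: $- \frac{22}{73} + \frac{\sqrt{154}}{2} \approx 5.9035$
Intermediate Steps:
$y{\left(M \right)} = -3 + M$
$W{\left(D \right)} = \frac{D}{146}$ ($W{\left(D \right)} = D \frac{1}{146} = \frac{D}{146}$)
$G{\left(x \right)} = \frac{\sqrt{-12 + x}}{2}$ ($G{\left(x \right)} = \frac{\sqrt{\left(-3 - 9\right) + x}}{2} = \frac{\sqrt{-12 + x}}{2}$)
$W{\left(-44 \right)} + G{\left(166 \right)} = \frac{1}{146} \left(-44\right) + \frac{\sqrt{-12 + 166}}{2} = - \frac{22}{73} + \frac{\sqrt{154}}{2}$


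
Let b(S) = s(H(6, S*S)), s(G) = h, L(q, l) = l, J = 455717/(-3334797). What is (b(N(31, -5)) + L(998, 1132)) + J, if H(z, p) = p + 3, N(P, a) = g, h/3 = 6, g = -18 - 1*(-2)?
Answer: 3834560833/3334797 ≈ 1149.9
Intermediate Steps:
g = -16 (g = -18 + 2 = -16)
h = 18 (h = 3*6 = 18)
N(P, a) = -16
J = -455717/3334797 (J = 455717*(-1/3334797) = -455717/3334797 ≈ -0.13666)
H(z, p) = 3 + p
s(G) = 18
b(S) = 18
(b(N(31, -5)) + L(998, 1132)) + J = (18 + 1132) - 455717/3334797 = 1150 - 455717/3334797 = 3834560833/3334797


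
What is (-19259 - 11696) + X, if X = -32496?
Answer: -63451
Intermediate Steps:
(-19259 - 11696) + X = (-19259 - 11696) - 32496 = -30955 - 32496 = -63451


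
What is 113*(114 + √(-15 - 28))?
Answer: 12882 + 113*I*√43 ≈ 12882.0 + 740.99*I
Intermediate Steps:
113*(114 + √(-15 - 28)) = 113*(114 + √(-43)) = 113*(114 + I*√43) = 12882 + 113*I*√43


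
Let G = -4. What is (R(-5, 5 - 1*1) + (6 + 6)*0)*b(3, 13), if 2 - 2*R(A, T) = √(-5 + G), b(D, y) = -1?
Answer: -1 + 3*I/2 ≈ -1.0 + 1.5*I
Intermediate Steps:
R(A, T) = 1 - 3*I/2 (R(A, T) = 1 - √(-5 - 4)/2 = 1 - 3*I/2)
(R(-5, 5 - 1*1) + (6 + 6)*0)*b(3, 13) = ((1 - 3*I/2) + (6 + 6)*0)*(-1) = ((1 - 3*I/2) + 12*0)*(-1) = ((1 - 3*I/2) + 0)*(-1) = (1 - 3*I/2)*(-1) = -1 + 3*I/2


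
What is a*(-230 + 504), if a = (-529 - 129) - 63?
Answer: -197554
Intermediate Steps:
a = -721 (a = -658 - 63 = -721)
a*(-230 + 504) = -721*(-230 + 504) = -721*274 = -197554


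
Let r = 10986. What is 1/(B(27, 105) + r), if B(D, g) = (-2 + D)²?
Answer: 1/11611 ≈ 8.6125e-5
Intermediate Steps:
1/(B(27, 105) + r) = 1/((-2 + 27)² + 10986) = 1/(25² + 10986) = 1/(625 + 10986) = 1/11611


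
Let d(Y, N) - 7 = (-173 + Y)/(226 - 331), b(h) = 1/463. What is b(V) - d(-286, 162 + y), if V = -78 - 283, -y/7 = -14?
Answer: -184239/16205 ≈ -11.369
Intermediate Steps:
y = 98 (y = -7*(-14) = 98)
V = -361
b(h) = 1/463
d(Y, N) = 908/105 - Y/105 (d(Y, N) = 7 + (-173 + Y)/(226 - 331) = 7 + (-173 + Y)/(-105) = 7 + (-173 + Y)*(-1/105) = 7 + (173/105 - Y/105) = 908/105 - Y/105)
b(V) - d(-286, 162 + y) = 1/463 - (908/105 - 1/105*(-286)) = 1/463 - (908/105 + 286/105) = 1/463 - 1*398/35 = 1/463 - 398/35 = -184239/16205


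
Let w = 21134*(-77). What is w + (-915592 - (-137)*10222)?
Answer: -1142496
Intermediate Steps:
w = -1627318
w + (-915592 - (-137)*10222) = -1627318 + (-915592 - (-137)*10222) = -1627318 + (-915592 - 1*(-1400414)) = -1627318 + (-915592 + 1400414) = -1627318 + 484822 = -1142496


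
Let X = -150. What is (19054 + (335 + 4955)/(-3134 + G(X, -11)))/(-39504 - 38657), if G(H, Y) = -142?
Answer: -31207807/128027718 ≈ -0.24376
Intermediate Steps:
(19054 + (335 + 4955)/(-3134 + G(X, -11)))/(-39504 - 38657) = (19054 + (335 + 4955)/(-3134 - 142))/(-39504 - 38657) = (19054 + 5290/(-3276))/(-78161) = (19054 + 5290*(-1/3276))*(-1/78161) = (19054 - 2645/1638)*(-1/78161) = (31207807/1638)*(-1/78161) = -31207807/128027718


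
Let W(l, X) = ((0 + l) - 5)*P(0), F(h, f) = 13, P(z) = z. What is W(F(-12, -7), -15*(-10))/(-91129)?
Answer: 0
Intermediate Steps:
W(l, X) = 0 (W(l, X) = ((0 + l) - 5)*0 = (l - 5)*0 = (-5 + l)*0 = 0)
W(F(-12, -7), -15*(-10))/(-91129) = 0/(-91129) = 0*(-1/91129) = 0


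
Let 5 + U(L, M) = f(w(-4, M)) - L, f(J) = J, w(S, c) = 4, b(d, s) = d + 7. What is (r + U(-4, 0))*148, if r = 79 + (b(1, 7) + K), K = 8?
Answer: 14504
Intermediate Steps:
b(d, s) = 7 + d
U(L, M) = -1 - L (U(L, M) = -5 + (4 - L) = -1 - L)
r = 95 (r = 79 + ((7 + 1) + 8) = 79 + (8 + 8) = 79 + 16 = 95)
(r + U(-4, 0))*148 = (95 + (-1 - 1*(-4)))*148 = (95 + (-1 + 4))*148 = (95 + 3)*148 = 98*148 = 14504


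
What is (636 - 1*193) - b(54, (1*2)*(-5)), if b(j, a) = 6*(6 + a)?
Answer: 467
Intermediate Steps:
b(j, a) = 36 + 6*a
(636 - 1*193) - b(54, (1*2)*(-5)) = (636 - 1*193) - (36 + 6*((1*2)*(-5))) = (636 - 193) - (36 + 6*(2*(-5))) = 443 - (36 + 6*(-10)) = 443 - (36 - 60) = 443 - 1*(-24) = 443 + 24 = 467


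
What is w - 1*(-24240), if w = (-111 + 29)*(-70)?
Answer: 29980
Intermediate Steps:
w = 5740 (w = -82*(-70) = 5740)
w - 1*(-24240) = 5740 - 1*(-24240) = 5740 + 24240 = 29980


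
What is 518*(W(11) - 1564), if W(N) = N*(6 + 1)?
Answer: -770266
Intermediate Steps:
W(N) = 7*N (W(N) = N*7 = 7*N)
518*(W(11) - 1564) = 518*(7*11 - 1564) = 518*(77 - 1564) = 518*(-1487) = -770266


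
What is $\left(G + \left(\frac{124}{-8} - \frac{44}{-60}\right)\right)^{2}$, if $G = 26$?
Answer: $\frac{113569}{900} \approx 126.19$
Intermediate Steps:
$\left(G + \left(\frac{124}{-8} - \frac{44}{-60}\right)\right)^{2} = \left(26 + \left(\frac{124}{-8} - \frac{44}{-60}\right)\right)^{2} = \left(26 + \left(124 \left(- \frac{1}{8}\right) - - \frac{11}{15}\right)\right)^{2} = \left(26 + \left(- \frac{31}{2} + \frac{11}{15}\right)\right)^{2} = \left(26 - \frac{443}{30}\right)^{2} = \left(\frac{337}{30}\right)^{2} = \frac{113569}{900}$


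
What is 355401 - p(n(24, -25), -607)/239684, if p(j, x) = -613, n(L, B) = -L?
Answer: 85183933897/239684 ≈ 3.5540e+5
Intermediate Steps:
355401 - p(n(24, -25), -607)/239684 = 355401 - (-613)/239684 = 355401 - 1*(-613/239684) = 355401 + 613/239684 = 85183933897/239684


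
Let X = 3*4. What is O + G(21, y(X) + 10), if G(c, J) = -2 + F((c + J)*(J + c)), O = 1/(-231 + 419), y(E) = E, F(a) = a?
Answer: 347237/188 ≈ 1847.0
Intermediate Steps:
X = 12
O = 1/188 ≈ 0.0053191
G(c, J) = -2 + (J + c)**2 (G(c, J) = -2 + (c + J)*(J + c) = -2 + (J + c)*(J + c) = -2 + (J + c)**2)
O + G(21, y(X) + 10) = 1/188 + (-2 + (12 + 10)**2 + 21**2 + 2*(12 + 10)*21) = 1/188 + (-2 + 22**2 + 441 + 2*22*21) = 1/188 + (-2 + 484 + 441 + 924) = 1/188 + 1847 = 347237/188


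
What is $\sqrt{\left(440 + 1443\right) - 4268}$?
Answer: $3 i \sqrt{265} \approx 48.836 i$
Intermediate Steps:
$\sqrt{\left(440 + 1443\right) - 4268} = \sqrt{1883 - 4268} = \sqrt{-2385} = 3 i \sqrt{265}$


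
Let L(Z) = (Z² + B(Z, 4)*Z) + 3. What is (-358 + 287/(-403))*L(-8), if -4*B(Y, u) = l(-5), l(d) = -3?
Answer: -8818221/403 ≈ -21881.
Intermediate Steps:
B(Y, u) = ¾ (B(Y, u) = -¼*(-3) = ¾)
L(Z) = 3 + Z² + 3*Z/4 (L(Z) = (Z² + 3*Z/4) + 3 = 3 + Z² + 3*Z/4)
(-358 + 287/(-403))*L(-8) = (-358 + 287/(-403))*(3 + (-8)² + (¾)*(-8)) = (-358 + 287*(-1/403))*(3 + 64 - 6) = (-358 - 287/403)*61 = -144561/403*61 = -8818221/403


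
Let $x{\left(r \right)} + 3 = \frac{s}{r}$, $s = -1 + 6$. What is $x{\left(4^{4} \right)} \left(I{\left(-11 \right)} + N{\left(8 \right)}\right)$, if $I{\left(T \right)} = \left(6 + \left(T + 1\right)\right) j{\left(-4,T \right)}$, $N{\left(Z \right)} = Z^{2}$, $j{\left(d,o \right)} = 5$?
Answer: $- \frac{8393}{64} \approx -131.14$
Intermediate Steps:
$s = 5$
$x{\left(r \right)} = -3 + \frac{5}{r}$
$I{\left(T \right)} = 35 + 5 T$ ($I{\left(T \right)} = \left(6 + \left(T + 1\right)\right) 5 = \left(6 + \left(1 + T\right)\right) 5 = \left(7 + T\right) 5 = 35 + 5 T$)
$x{\left(4^{4} \right)} \left(I{\left(-11 \right)} + N{\left(8 \right)}\right) = \left(-3 + \frac{5}{4^{4}}\right) \left(\left(35 + 5 \left(-11\right)\right) + 8^{2}\right) = \left(-3 + \frac{5}{256}\right) \left(\left(35 - 55\right) + 64\right) = \left(-3 + 5 \cdot \frac{1}{256}\right) \left(-20 + 64\right) = \left(-3 + \frac{5}{256}\right) 44 = \left(- \frac{763}{256}\right) 44 = - \frac{8393}{64}$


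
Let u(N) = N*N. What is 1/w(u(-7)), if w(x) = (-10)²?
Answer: 1/100 ≈ 0.010000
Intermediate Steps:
u(N) = N²
w(x) = 100
1/w(u(-7)) = 1/100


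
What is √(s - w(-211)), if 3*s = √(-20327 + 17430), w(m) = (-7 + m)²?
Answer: √(-427716 + 3*I*√2897)/3 ≈ 0.04115 + 218.0*I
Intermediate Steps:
s = I*√2897/3 (s = √(-20327 + 17430)/3 = √(-2897)/3 = (I*√2897)/3 = I*√2897/3 ≈ 17.941*I)
√(s - w(-211)) = √(I*√2897/3 - (-7 - 211)²) = √(I*√2897/3 - 1*(-218)²) = √(I*√2897/3 - 1*47524) = √(I*√2897/3 - 47524) = √(-47524 + I*√2897/3)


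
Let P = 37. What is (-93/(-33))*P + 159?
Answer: 2896/11 ≈ 263.27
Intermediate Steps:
(-93/(-33))*P + 159 = -93/(-33)*37 + 159 = -93*(-1/33)*37 + 159 = (31/11)*37 + 159 = 1147/11 + 159 = 2896/11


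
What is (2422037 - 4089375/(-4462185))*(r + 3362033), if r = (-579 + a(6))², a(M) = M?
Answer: 204532754844246152/22883 ≈ 8.9382e+12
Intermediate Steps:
r = 328329 (r = (-579 + 6)² = (-573)² = 328329)
(2422037 - 4089375/(-4462185))*(r + 3362033) = (2422037 - 4089375/(-4462185))*(328329 + 3362033) = (2422037 - 4089375*(-1/4462185))*3690362 = (2422037 + 272625/297479)*3690362 = (720505417348/297479)*3690362 = 204532754844246152/22883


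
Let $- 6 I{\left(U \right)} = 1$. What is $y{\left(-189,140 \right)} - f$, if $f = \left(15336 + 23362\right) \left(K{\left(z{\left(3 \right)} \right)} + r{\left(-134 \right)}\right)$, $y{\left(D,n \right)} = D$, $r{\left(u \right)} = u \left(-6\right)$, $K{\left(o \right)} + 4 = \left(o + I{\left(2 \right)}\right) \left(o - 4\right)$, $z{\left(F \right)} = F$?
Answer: $- \frac{92546834}{3} \approx -3.0849 \cdot 10^{7}$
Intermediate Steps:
$I{\left(U \right)} = - \frac{1}{6}$ ($I{\left(U \right)} = \left(- \frac{1}{6}\right) 1 = - \frac{1}{6}$)
$K{\left(o \right)} = -4 + \left(-4 + o\right) \left(- \frac{1}{6} + o\right)$ ($K{\left(o \right)} = -4 + \left(o - \frac{1}{6}\right) \left(o - 4\right) = -4 + \left(- \frac{1}{6} + o\right) \left(-4 + o\right) = -4 + \left(-4 + o\right) \left(- \frac{1}{6} + o\right)$)
$r{\left(u \right)} = - 6 u$
$f = \frac{92546267}{3}$ ($f = \left(15336 + 23362\right) \left(\left(- \frac{10}{3} + 3^{2} - \frac{25}{2}\right) - -804\right) = 38698 \left(\left(- \frac{10}{3} + 9 - \frac{25}{2}\right) + 804\right) = 38698 \left(- \frac{41}{6} + 804\right) = 38698 \cdot \frac{4783}{6} = \frac{92546267}{3} \approx 3.0849 \cdot 10^{7}$)
$y{\left(-189,140 \right)} - f = -189 - \frac{92546267}{3} = - \frac{92546834}{3}$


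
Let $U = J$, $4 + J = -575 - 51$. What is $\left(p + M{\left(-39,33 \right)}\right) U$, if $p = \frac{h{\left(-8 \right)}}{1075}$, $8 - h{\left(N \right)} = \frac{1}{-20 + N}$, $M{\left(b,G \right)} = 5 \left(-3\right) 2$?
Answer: $\frac{1624995}{86} \approx 18895.0$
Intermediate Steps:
$M{\left(b,G \right)} = -30$ ($M{\left(b,G \right)} = \left(-15\right) 2 = -30$)
$h{\left(N \right)} = 8 - \frac{1}{-20 + N}$
$J = -630$ ($J = -4 - 626 = -630$)
$p = \frac{9}{1204}$ ($p = \frac{\frac{1}{-20 - 8} \left(-161 + 8 \left(-8\right)\right)}{1075} = \frac{-161 - 64}{-28} \cdot \frac{1}{1075} = \left(- \frac{1}{28}\right) \left(-225\right) \frac{1}{1075} = \frac{225}{28} \cdot \frac{1}{1075} = \frac{9}{1204} \approx 0.0074751$)
$U = -630$
$\left(p + M{\left(-39,33 \right)}\right) U = \left(\frac{9}{1204} - 30\right) \left(-630\right) = \left(- \frac{36111}{1204}\right) \left(-630\right) = \frac{1624995}{86}$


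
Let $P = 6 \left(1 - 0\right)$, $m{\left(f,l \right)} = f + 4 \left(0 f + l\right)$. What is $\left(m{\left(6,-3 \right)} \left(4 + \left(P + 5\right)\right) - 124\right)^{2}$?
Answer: $45796$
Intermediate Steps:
$m{\left(f,l \right)} = f + 4 l$ ($m{\left(f,l \right)} = f + 4 \left(0 + l\right) = f + 4 l$)
$P = 6$ ($P = 6 \left(1 + 0\right) = 6 \cdot 1 = 6$)
$\left(m{\left(6,-3 \right)} \left(4 + \left(P + 5\right)\right) - 124\right)^{2} = \left(\left(6 + 4 \left(-3\right)\right) \left(4 + \left(6 + 5\right)\right) - 124\right)^{2} = \left(\left(6 - 12\right) \left(4 + 11\right) - 124\right)^{2} = \left(\left(-6\right) 15 - 124\right)^{2} = \left(-90 - 124\right)^{2} = \left(-214\right)^{2} = 45796$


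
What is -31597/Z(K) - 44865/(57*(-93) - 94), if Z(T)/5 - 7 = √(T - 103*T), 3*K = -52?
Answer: 315775076/9274005 - 63194*√442/8595 ≈ -120.53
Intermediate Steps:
K = -52/3 (K = (⅓)*(-52) = -52/3 ≈ -17.333)
Z(T) = 35 + 5*√102*√(-T) (Z(T) = 35 + 5*√(T - 103*T) = 35 + 5*√(-102*T) = 35 + 5*(√102*√(-T)) = 35 + 5*√102*√(-T))
-31597/Z(K) - 44865/(57*(-93) - 94) = -31597/(35 + 5*√102*√(-1*(-52/3))) - 44865/(57*(-93) - 94) = -31597/(35 + 5*√102*√(52/3)) - 44865/(-5301 - 94) = -31597/(35 + 5*√102*(2*√39/3)) - 44865/(-5395) = -31597/(35 + 10*√442) - 44865*(-1/5395) = -31597/(35 + 10*√442) + 8973/1079 = 8973/1079 - 31597/(35 + 10*√442)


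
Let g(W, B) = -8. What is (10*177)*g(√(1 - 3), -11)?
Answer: -14160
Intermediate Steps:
(10*177)*g(√(1 - 3), -11) = (10*177)*(-8) = 1770*(-8) = -14160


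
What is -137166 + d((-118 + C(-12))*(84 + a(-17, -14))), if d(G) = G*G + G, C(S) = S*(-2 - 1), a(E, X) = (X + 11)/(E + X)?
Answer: 45560879556/961 ≈ 4.7410e+7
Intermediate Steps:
a(E, X) = (11 + X)/(E + X)
C(S) = -3*S (C(S) = S*(-3) = -3*S)
d(G) = G + G² (d(G) = G² + G = G + G²)
-137166 + d((-118 + C(-12))*(84 + a(-17, -14))) = -137166 + ((-118 - 3*(-12))*(84 + (11 - 14)/(-17 - 14)))*(1 + (-118 - 3*(-12))*(84 + (11 - 14)/(-17 - 14))) = -137166 + ((-118 + 36)*(84 - 3/(-31)))*(1 + (-118 + 36)*(84 - 3/(-31))) = -137166 + (-82*(84 - 1/31*(-3)))*(1 - 82*(84 - 1/31*(-3))) = -137166 + (-82*(84 + 3/31))*(1 - 82*(84 + 3/31)) = -137166 + (-82*2607/31)*(1 - 82*2607/31) = -137166 - 213774*(1 - 213774/31)/31 = -137166 - 213774/31*(-213743/31) = -137166 + 45692696082/961 = 45560879556/961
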